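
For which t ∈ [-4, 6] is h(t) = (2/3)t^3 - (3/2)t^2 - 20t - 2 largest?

-5/2

The derivative is 2t^2 - 3t - 20, which vanishes at t = -5/2 and t = 4.
Compare values at every candidate in [-4, 6]: h(-4) = 34/3,  h(-5/2) = 677/24,  h(4) = -190/3,  h(6) = -32.
So the maximum is h(-5/2) = 677/24.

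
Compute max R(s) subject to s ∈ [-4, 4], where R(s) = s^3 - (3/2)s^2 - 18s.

The derivative is 3s^2 - 3s - 18, which vanishes at s = -2 and s = 3.
Compare values at every candidate in [-4, 4]: R(-4) = -16, R(-2) = 22, R(3) = -81/2, R(4) = -32.
The maximum over the interval is 22, attained at s = -2.

22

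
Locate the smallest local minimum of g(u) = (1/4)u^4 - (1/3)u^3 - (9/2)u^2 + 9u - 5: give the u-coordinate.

g'(u) = u^3 - u^2 - 9u + 9 = 0 at u = -3, 1, 3.
g''(u) = 3u^2 - 2u - 9. g''(-3) = 24 > 0 ⇒ local minimum; g''(1) = -8 < 0 ⇒ local maximum; g''(3) = 12 > 0 ⇒ local minimum.
Thus g has its smallest local minimum at u = -3, with value -173/4.

-3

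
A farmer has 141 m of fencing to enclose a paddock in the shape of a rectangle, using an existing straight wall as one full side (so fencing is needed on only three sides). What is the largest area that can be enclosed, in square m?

Let the sides perpendicular to the wall have length x and the parallel side y, so 2x + y = 141 and the area is A = xy = x(141 − 2x).
A'(x) = 141 − 4x = 0 gives x = 141/4, and A''(x) = −4 < 0 confirms a maximum.
Then y = 141 − 2·141/4 = 141/2 and A = 19881/8.

19881/8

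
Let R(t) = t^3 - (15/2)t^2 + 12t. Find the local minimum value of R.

-8

Critical points: R'(t) = 3t^2 - 15t + 12 vanishes at t = 1, 4.
Since R''(t) = 6t - 15, we get R''(1) = -9 < 0 ⇒ local maximum; R''(4) = 9 > 0 ⇒ local minimum.
The local minimum is R(4) = -8.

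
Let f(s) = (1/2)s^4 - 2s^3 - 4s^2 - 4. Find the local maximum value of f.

-4

f'(s) = 2s^3 - 6s^2 - 8s. Setting f'(s) = 0 gives s ∈ {-1, 0, 4}.
Since f''(s) = 6s^2 - 12s - 8, we get f''(-1) = 10 > 0 ⇒ local minimum; f''(0) = -8 < 0 ⇒ local maximum; f''(4) = 40 > 0 ⇒ local minimum.
The local maximum is f(0) = -4.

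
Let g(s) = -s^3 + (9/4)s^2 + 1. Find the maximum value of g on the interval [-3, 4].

g'(s) = -3s^2 + (9/2)s, which vanishes at s = 0 and s = 3/2.
Compare values at every candidate in [-3, 4]: g(-3) = 193/4, g(0) = 1, g(3/2) = 43/16, g(4) = -27.
Hence the absolute maximum is 193/4 at s = -3.

193/4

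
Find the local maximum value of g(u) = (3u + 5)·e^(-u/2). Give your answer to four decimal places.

g'(u) = 3·e^(-u/2) + (3u + 5)·(-1/2)·e^(-u/2) = (-(3/2)u + 1/2)·e^(-u/2). Since e^(-u/2) > 0, the only critical point is u = 1/3.
g''(1/3) has the same sign as -3/2 < 0, so this is a local maximum.
g(1/3) = (6)·e^(-1/6) ≈ 5.0789.

5.0789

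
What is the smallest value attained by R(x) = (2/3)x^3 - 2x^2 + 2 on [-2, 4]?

-34/3

The derivative is 2x^2 - 4x, which vanishes at x = 0 and x = 2.
Evaluating at the critical points and endpoints: R(-2) = -34/3, R(0) = 2, R(2) = -2/3, R(4) = 38/3.
So the minimum is R(-2) = -34/3.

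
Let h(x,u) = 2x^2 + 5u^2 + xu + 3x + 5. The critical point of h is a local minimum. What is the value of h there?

50/13

∂h/∂x = 4x + u + 3 = 0 and ∂h/∂u = x + 10u = 0, so (x, u) = (-10/13, 1/13).
The Hessian has h_{xx} = 4, h_{uu} = 10, h_{xu} = 1, giving D = 39 > 0 with h_{xx} > 0, so the point is a local minimum.
h(-10/13, 1/13) = 50/13.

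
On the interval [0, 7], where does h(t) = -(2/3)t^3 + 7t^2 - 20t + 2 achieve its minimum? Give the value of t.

The derivative is -2t^2 + 14t - 20, which vanishes at t = 2 and t = 5.
Compare values at every candidate in [0, 7]: h(0) = 2; h(2) = -46/3; h(5) = -19/3; h(7) = -71/3.
Hence the absolute minimum is -71/3 at t = 7.

7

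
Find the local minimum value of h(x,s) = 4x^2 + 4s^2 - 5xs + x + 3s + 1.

∂h/∂x = 8x - 5s + 1 = 0 and ∂h/∂s = -5x + 8s + 3 = 0, so (x, s) = (-23/39, -29/39).
The Hessian has h_{xx} = 8, h_{ss} = 8, h_{xs} = -5, giving D = 39 > 0 with h_{xx} > 0, so the point is a local minimum.
h(-23/39, -29/39) = -16/39.

-16/39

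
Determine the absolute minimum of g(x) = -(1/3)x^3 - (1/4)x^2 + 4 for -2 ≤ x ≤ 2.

The derivative is -x^2 - (1/2)x, which vanishes at x = -1/2 and x = 0.
Candidates: g(-2) = 17/3,  g(-1/2) = 191/48,  g(0) = 4,  g(2) = 1/3.
Hence the absolute minimum is 1/3 at x = 2.

1/3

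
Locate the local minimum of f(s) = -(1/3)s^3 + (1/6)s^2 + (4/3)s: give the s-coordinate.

f'(s) = -s^2 + (1/3)s + 4/3. Setting f'(s) = 0 gives s ∈ {-1, 4/3}.
f''(s) = -2s + 1/3. f''(-1) = 7/3 > 0 ⇒ local minimum; f''(4/3) = -7/3 < 0 ⇒ local maximum.
Thus f has its local minimum at s = -1, with value -5/6.

-1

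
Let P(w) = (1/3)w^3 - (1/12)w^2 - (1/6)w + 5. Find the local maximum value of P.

P'(w) = w^2 - (1/6)w - 1/6 = 0 at w = -1/3, 1/2.
Second-derivative test with P''(w) = 2w - 1/6: P''(-1/3) = -5/6 < 0 ⇒ local maximum; P''(1/2) = 5/6 > 0 ⇒ local minimum.
The local maximum is P(-1/3) = 1631/324.

1631/324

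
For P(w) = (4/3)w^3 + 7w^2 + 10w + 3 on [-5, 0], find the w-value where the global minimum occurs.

P'(w) = 4w^2 + 14w + 10, which vanishes at w = -5/2 and w = -1.
Candidates: P(-5) = -116/3,  P(-5/2) = 11/12,  P(-1) = -4/3,  P(0) = 3.
The minimum over the interval is -116/3, attained at w = -5.

-5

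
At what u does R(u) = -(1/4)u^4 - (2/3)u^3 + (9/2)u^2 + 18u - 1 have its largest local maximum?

3

Critical points: R'(u) = -u^3 - 2u^2 + 9u + 18 vanishes at u = -3, -2, 3.
R''(u) = -3u^2 - 4u + 9. R''(-3) = -6 < 0 ⇒ local maximum; R''(-2) = 5 > 0 ⇒ local minimum; R''(3) = -30 < 0 ⇒ local maximum.
So the largest local maximum value is R(3) = 221/4.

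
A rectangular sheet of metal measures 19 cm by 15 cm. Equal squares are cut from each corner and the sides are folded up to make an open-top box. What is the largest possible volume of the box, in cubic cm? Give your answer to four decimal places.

With cut size x, the volume is V(x) = x(19 − 2x)(15 − 2x) for 0 < x < 7.5.
V'(x) = 12x^2 − 136x + 285. Setting V'(x) = 0 gives x ≈ 2.7751 (the root in (0, 7.5)).
V''(x) = 24x − 136 is negative there, so this is the maximum; V ≈ 352.7094.

352.7094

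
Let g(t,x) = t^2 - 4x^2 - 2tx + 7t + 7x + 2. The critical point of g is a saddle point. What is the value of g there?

-9/20

∂g/∂t = 2t - 2x + 7 = 0 and ∂g/∂x = -2t - 8x + 7 = 0, so (t, x) = (-21/10, 7/5).
The Hessian has g_{tt} = 2, g_{xx} = -8, g_{tx} = -2, giving D = -20 < 0, so the point is a saddle point.
g(-21/10, 7/5) = -9/20.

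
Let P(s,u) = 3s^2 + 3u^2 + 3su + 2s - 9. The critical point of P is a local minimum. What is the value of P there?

∂P/∂s = 6s + 3u + 2 = 0 and ∂P/∂u = 3s + 6u = 0, so (s, u) = (-4/9, 2/9).
The Hessian has P_{ss} = 6, P_{uu} = 6, P_{su} = 3, giving D = 27 > 0 with P_{ss} > 0, so the point is a local minimum.
P(-4/9, 2/9) = -85/9.

-85/9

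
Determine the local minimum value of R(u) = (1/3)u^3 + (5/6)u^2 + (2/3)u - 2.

R'(u) = u^2 + (5/3)u + 2/3. Setting R'(u) = 0 gives u ∈ {-1, -2/3}.
Second-derivative test with R''(u) = 2u + 5/3: R''(-1) = -1/3 < 0 ⇒ local maximum; R''(-2/3) = 1/3 > 0 ⇒ local minimum.
So the local minimum value is R(-2/3) = -176/81.

-176/81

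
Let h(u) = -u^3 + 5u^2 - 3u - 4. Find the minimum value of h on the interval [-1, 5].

h'(u) = -3u^2 + 10u - 3, which vanishes at u = 1/3 and u = 3.
Compare values at every candidate in [-1, 5]: h(-1) = 5; h(1/3) = -121/27; h(3) = 5; h(5) = -19.
The minimum over the interval is -19, attained at u = 5.

-19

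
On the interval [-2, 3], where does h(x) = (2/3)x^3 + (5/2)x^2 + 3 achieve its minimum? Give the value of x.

0

The derivative is 2x^2 + 5x, whose only zero in [-2, 3] is x = 0.
Evaluating at the critical points and endpoints: h(-2) = 23/3; h(0) = 3; h(3) = 87/2.
The minimum over the interval is 3, attained at x = 0.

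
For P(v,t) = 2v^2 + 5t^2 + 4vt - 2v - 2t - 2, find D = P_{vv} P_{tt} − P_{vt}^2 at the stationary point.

∂P/∂v = 4v + 4t - 2 = 0 and ∂P/∂t = 4v + 10t - 2 = 0, so (v, t) = (1/2, 0).
The Hessian has P_{vv} = 4, P_{tt} = 10, P_{vt} = 4, giving D = 24 > 0 with P_{vv} > 0, so the point is a local minimum.
D = (4)·(10) − (4)^2 = 24.

24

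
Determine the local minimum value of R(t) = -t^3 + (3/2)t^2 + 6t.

-7/2

R'(t) = -3t^2 + 3t + 6 = 0 at t = -1, 2.
Second-derivative test with R''(t) = -6t + 3: R''(-1) = 9 > 0 ⇒ local minimum; R''(2) = -9 < 0 ⇒ local maximum.
Thus R has its local minimum at t = -1, with value -7/2.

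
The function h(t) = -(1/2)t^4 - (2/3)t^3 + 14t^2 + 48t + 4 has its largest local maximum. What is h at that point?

748/3

h'(t) = -2t^3 - 2t^2 + 28t + 48. Setting h'(t) = 0 gives t ∈ {-3, -2, 4}.
h''(t) = -6t^2 - 4t + 28. h''(-3) = -14 < 0 ⇒ local maximum; h''(-2) = 12 > 0 ⇒ local minimum; h''(4) = -84 < 0 ⇒ local maximum.
Thus h has its largest local maximum at t = 4, with value 748/3.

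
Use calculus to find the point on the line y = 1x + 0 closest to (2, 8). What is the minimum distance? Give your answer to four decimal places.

Minimize D(x)^2 = (x - 2)^2 + (x - 8)^2.
d/dx[D^2] = 2(x - 2) + 2·1·(x - 8) = 0 ⇒ x = 5.
Then y = 5 and the distance is √(18) ≈ 4.2426.

4.2426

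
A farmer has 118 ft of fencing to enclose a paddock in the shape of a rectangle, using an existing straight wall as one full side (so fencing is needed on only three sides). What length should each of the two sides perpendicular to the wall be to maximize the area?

Let the sides perpendicular to the wall have length x and the parallel side y, so 2x + y = 118 and the area is A = xy = x(118 − 2x).
A'(x) = 118 − 4x = 0 gives x = 59/2, and A''(x) = −4 < 0 confirms a maximum.
Then y = 118 − 2·59/2 = 59 and A = 3481/2.

59/2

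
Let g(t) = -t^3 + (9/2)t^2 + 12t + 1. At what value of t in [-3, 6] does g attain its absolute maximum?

Differentiating, g'(t) = -3t^2 + 9t + 12; which vanishes at t = -1 and t = 4.
Compare values at every candidate in [-3, 6]: g(-3) = 65/2; g(-1) = -11/2; g(4) = 57; g(6) = 19.
Hence the absolute maximum is 57 at t = 4.

4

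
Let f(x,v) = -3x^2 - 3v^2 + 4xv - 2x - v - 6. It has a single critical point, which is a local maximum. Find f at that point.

∂f/∂x = -6x + 4v - 2 = 0 and ∂f/∂v = 4x - 6v - 1 = 0, so (x, v) = (-4/5, -7/10).
The Hessian has f_{xx} = -6, f_{vv} = -6, f_{xv} = 4, giving D = 20 > 0 with f_{xx} < 0, so the point is a local maximum.
f(-4/5, -7/10) = -97/20.

-97/20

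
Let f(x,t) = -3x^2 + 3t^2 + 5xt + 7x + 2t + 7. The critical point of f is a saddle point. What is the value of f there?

∂f/∂x = -6x + 5t + 7 = 0 and ∂f/∂t = 5x + 6t + 2 = 0, so (x, t) = (32/61, -47/61).
The Hessian has f_{xx} = -6, f_{tt} = 6, f_{xt} = 5, giving D = -61 < 0, so the point is a saddle point.
f(32/61, -47/61) = 492/61.

492/61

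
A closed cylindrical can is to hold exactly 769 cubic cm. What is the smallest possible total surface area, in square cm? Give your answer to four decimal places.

With radius r and height h, πr²h = 769 so h = 769/(πr²), and S(r) = 2πr² + 2πrh = 2πr² + 2·769/r.
S'(r) = 4πr − 2·769/r² = 0 ⇒ r³ = 769/(2π), so r ≈ 4.9650 and h = 2r ≈ 9.9299.
S''(r) = 4π + 4·769/r³ > 0, so this is the minimum; S ≈ 464.6566.

464.6566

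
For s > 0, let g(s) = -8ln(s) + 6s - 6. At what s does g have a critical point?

4/3

g'(s) = -8/s + 6 = 0 gives s = 4/3.
g''(s) = 8/s², which is positive for s > 0, so this is a local minimum.
g(4/3) = -8·ln(4/3) + 8 - 6 ≈ -0.3015.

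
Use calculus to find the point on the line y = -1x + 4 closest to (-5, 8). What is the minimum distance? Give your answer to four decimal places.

0.7071

Minimize D(x)^2 = (x + 5)^2 + (-x - 4)^2.
d/dx[D^2] = 2(x + 5) + 2·(-1)·(-x - 4) = 0 ⇒ x = -9/2.
Then y = 17/2 and the distance is √(1/2) ≈ 0.7071.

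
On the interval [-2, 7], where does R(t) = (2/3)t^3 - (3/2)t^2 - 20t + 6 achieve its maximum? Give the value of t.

Differentiating, R'(t) = 2t^2 - 3t - 20; whose only zero in [-2, 7] is t = 4.
Evaluating at the critical points and endpoints: R(-2) = 104/3,  R(4) = -166/3,  R(7) = 127/6.
Hence the absolute maximum is 104/3 at t = -2.

-2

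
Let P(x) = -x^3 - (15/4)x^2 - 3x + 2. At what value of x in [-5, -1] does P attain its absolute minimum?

P'(x) = -3x^2 - (15/2)x - 3, whose only zero in [-5, -1] is x = -2.
Evaluating at the critical points and endpoints: P(-5) = 193/4, P(-2) = 1, P(-1) = 9/4.
Hence the absolute minimum is 1 at x = -2.

-2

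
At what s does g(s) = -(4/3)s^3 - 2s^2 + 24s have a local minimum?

Critical points: g'(s) = -4s^2 - 4s + 24 vanishes at s = -3, 2.
Second-derivative test with g''(s) = -8s - 4: g''(-3) = 20 > 0 ⇒ local minimum; g''(2) = -20 < 0 ⇒ local maximum.
So the local minimum value is g(-3) = -54.

-3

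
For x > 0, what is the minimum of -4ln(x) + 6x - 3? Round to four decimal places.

g'(x) = -4/x + 6 = 0 gives x = 2/3.
g''(x) = 4/x², which is positive for x > 0, so this is a local minimum.
g(2/3) = -4·ln(2/3) + 4 - 3 ≈ 2.6219.

2.6219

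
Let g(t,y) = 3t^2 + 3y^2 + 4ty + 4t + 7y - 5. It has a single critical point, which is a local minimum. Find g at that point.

-183/20

∂g/∂t = 6t + 4y + 4 = 0 and ∂g/∂y = 4t + 6y + 7 = 0, so (t, y) = (1/5, -13/10).
The Hessian has g_{tt} = 6, g_{yy} = 6, g_{ty} = 4, giving D = 20 > 0 with g_{tt} > 0, so the point is a local minimum.
g(1/5, -13/10) = -183/20.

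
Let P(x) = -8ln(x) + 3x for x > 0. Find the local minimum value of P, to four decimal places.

0.1534

P'(x) = -8/x + 3 = 0 gives x = 8/3.
P''(x) = 8/x², which is positive for x > 0, so this is a local minimum.
P(8/3) = -8·ln(8/3) + 8 ≈ 0.1534.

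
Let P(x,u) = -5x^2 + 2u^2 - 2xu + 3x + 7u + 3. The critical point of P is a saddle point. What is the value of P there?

-53/44

∂P/∂x = -10x - 2u + 3 = 0 and ∂P/∂u = -2x + 4u + 7 = 0, so (x, u) = (13/22, -16/11).
The Hessian has P_{xx} = -10, P_{uu} = 4, P_{xu} = -2, giving D = -44 < 0, so the point is a saddle point.
P(13/22, -16/11) = -53/44.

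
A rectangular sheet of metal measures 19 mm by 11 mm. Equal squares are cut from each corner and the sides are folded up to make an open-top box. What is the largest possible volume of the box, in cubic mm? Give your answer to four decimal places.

212.0630

With cut size x, the volume is V(x) = x(19 − 2x)(11 − 2x) for 0 < x < 5.5.
V'(x) = 12x^2 − 120x + 209. Setting V'(x) = 0 gives x ≈ 2.2462 (the root in (0, 5.5)).
V''(x) = 24x − 120 is negative there, so this is the maximum; V ≈ 212.0630.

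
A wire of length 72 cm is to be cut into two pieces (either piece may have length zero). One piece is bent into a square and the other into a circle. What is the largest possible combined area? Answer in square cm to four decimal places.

Let x be the length used for the square. Square side x/4; circle radius (72−x)/(2π).
A(x) = (x/4)² + π·((72−x)/(2π))² = x²/16 + (72−x)²/(4π) for 0 ≤ x ≤ 72. A'(x) = x/8 − (72−x)/(2π) = 0 gives x = 4·72/(π+4) ≈ 40.3271.
A'' > 0, so the interior critical point is a minimum; the maximum is at an endpoint. A(0) = 412.5296 and A(72) = 324.0000, so the largest area is 412.5296.

412.5296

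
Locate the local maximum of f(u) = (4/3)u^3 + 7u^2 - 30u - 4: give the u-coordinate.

-5

f'(u) = 4u^2 + 14u - 30. Setting f'(u) = 0 gives u ∈ {-5, 3/2}.
Since f''(u) = 8u + 14, we get f''(-5) = -26 < 0 ⇒ local maximum; f''(3/2) = 26 > 0 ⇒ local minimum.
Thus f has its local maximum at u = -5, with value 463/3.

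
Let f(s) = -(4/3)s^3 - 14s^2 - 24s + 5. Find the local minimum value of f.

-67

f'(s) = -4s^2 - 28s - 24 = 0 at s = -6, -1.
f''(s) = -8s - 28. f''(-6) = 20 > 0 ⇒ local minimum; f''(-1) = -20 < 0 ⇒ local maximum.
So the local minimum value is f(-6) = -67.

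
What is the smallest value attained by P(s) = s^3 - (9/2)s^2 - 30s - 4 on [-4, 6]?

P'(s) = 3s^2 - 9s - 30, which vanishes at s = -2 and s = 5.
Compare values at every candidate in [-4, 6]: P(-4) = -20, P(-2) = 30, P(5) = -283/2, P(6) = -130.
So the minimum is P(5) = -283/2.

-283/2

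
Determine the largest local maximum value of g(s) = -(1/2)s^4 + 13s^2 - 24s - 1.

175

Critical points: g'(s) = -2s^3 + 26s - 24 vanishes at s = -4, 1, 3.
g''(s) = -6s^2 + 26. g''(-4) = -70 < 0 ⇒ local maximum; g''(1) = 20 > 0 ⇒ local minimum; g''(3) = -28 < 0 ⇒ local maximum.
The largest local maximum is g(-4) = 175.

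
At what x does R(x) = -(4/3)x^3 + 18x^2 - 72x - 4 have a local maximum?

R'(x) = -4x^2 + 36x - 72 = 0 at x = 3, 6.
R''(x) = -8x + 36. R''(3) = 12 > 0 ⇒ local minimum; R''(6) = -12 < 0 ⇒ local maximum.
The local maximum is R(6) = -76.

6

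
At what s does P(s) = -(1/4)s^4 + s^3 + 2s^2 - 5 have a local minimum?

P'(s) = -s^3 + 3s^2 + 4s = 0 at s = -1, 0, 4.
Second-derivative test with P''(s) = -3s^2 + 6s + 4: P''(-1) = -5 < 0 ⇒ local maximum; P''(0) = 4 > 0 ⇒ local minimum; P''(4) = -20 < 0 ⇒ local maximum.
The local minimum is P(0) = -5.

0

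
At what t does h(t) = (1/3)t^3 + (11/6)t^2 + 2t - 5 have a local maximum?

-3

h'(t) = t^2 + (11/3)t + 2 = 0 at t = -3, -2/3.
Since h''(t) = 2t + 11/3, we get h''(-3) = -7/3 < 0 ⇒ local maximum; h''(-2/3) = 7/3 > 0 ⇒ local minimum.
Thus h has its local maximum at t = -3, with value -7/2.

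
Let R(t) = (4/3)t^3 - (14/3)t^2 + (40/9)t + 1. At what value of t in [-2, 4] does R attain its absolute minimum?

R'(t) = 4t^2 - (28/3)t + 40/9, which vanishes at t = 2/3 and t = 5/3.
Compare values at every candidate in [-2, 4]: R(-2) = -335/9; R(2/3) = 185/81; R(5/3) = 131/81; R(4) = 265/9.
So the minimum is R(-2) = -335/9.

-2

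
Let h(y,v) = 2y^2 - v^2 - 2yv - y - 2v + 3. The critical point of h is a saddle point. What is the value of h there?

47/12

∂h/∂y = 4y - 2v - 1 = 0 and ∂h/∂v = -2y - 2v - 2 = 0, so (y, v) = (-1/6, -5/6).
The Hessian has h_{yy} = 4, h_{vv} = -2, h_{yv} = -2, giving D = -12 < 0, so the point is a saddle point.
h(-1/6, -5/6) = 47/12.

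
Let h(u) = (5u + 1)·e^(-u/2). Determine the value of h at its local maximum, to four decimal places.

By the product rule, h'(u) = (-(5/2)u + 9/2)·e^(-u/2). Since e^(-u/2) > 0, the only critical point is u = 9/5.
h''(9/5) has the same sign as -5/2 < 0, so this is a local maximum.
h(9/5) = (10)·e^(-9/10) ≈ 4.0657.

4.0657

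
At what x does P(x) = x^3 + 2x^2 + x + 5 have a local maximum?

Critical points: P'(x) = 3x^2 + 4x + 1 vanishes at x = -1, -1/3.
Second-derivative test with P''(x) = 6x + 4: P''(-1) = -2 < 0 ⇒ local maximum; P''(-1/3) = 2 > 0 ⇒ local minimum.
So the local maximum value is P(-1) = 5.

-1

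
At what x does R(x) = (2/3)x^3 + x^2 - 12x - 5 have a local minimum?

2

Critical points: R'(x) = 2x^2 + 2x - 12 vanishes at x = -3, 2.
R''(x) = 4x + 2. R''(-3) = -10 < 0 ⇒ local maximum; R''(2) = 10 > 0 ⇒ local minimum.
The local minimum is R(2) = -59/3.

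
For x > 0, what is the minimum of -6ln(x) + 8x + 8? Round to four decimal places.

15.7261

g'(x) = -6/x + 8 = 0 gives x = 3/4.
g''(x) = 6/x², which is positive for x > 0, so this is a local minimum.
g(3/4) = -6·ln(3/4) + 6 + 8 ≈ 15.7261.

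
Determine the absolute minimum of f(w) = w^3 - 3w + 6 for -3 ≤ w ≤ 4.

-12

f'(w) = 3w^2 - 3, which vanishes at w = -1 and w = 1.
Compare values at every candidate in [-3, 4]: f(-3) = -12, f(-1) = 8, f(1) = 4, f(4) = 58.
So the minimum is f(-3) = -12.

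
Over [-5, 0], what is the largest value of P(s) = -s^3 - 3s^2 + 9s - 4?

P'(s) = -3s^2 - 6s + 9, whose only zero in [-5, 0] is s = -3.
Compare values at every candidate in [-5, 0]: P(-5) = 1; P(-3) = -31; P(0) = -4.
Hence the absolute maximum is 1 at s = -5.

1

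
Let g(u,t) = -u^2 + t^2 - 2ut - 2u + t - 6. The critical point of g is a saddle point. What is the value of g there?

∂g/∂u = -2u - 2t - 2 = 0 and ∂g/∂t = -2u + 2t + 1 = 0, so (u, t) = (-1/4, -3/4).
The Hessian has g_{uu} = -2, g_{tt} = 2, g_{ut} = -2, giving D = -8 < 0, so the point is a saddle point.
g(-1/4, -3/4) = -49/8.

-49/8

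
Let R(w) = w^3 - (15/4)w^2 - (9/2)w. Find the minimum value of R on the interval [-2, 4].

Differentiating, R'(w) = 3w^2 - (15/2)w - 9/2; which vanishes at w = -1/2 and w = 3.
Compare values at every candidate in [-2, 4]: R(-2) = -14; R(-1/2) = 19/16; R(3) = -81/4; R(4) = -14.
So the minimum is R(3) = -81/4.

-81/4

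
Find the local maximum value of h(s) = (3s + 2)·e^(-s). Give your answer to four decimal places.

h'(s) = 3·e^(-s) + (3s + 2)·(-1)·e^(-s) = (-3s + 1)·e^(-s). Since e^(-s) > 0, the only critical point is s = 1/3.
h''(1/3) has the same sign as -3 < 0, so this is a local maximum.
h(1/3) = (3)·e^(-1/3) ≈ 2.1496.

2.1496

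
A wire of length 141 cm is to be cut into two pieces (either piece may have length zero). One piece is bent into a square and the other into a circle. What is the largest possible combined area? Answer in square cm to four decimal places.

1582.0797

Let x be the length used for the square. Square side x/4; circle radius (141−x)/(2π).
A(x) = (x/4)² + π·((141−x)/(2π))² = x²/16 + (141−x)²/(4π) for 0 ≤ x ≤ 141. A'(x) = x/8 − (141−x)/(2π) = 0 gives x = 4·141/(π+4) ≈ 78.9740.
A'' > 0, so the interior critical point is a minimum; the maximum is at an endpoint. A(0) = 1582.0797 and A(141) = 1242.5625, so the largest area is 1582.0797.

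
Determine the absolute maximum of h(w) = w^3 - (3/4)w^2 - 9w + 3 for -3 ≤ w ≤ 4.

h'(w) = 3w^2 - (3/2)w - 9, which vanishes at w = -3/2 and w = 2.
Compare values at every candidate in [-3, 4]: h(-3) = -15/4, h(-3/2) = 183/16, h(2) = -10, h(4) = 19.
So the maximum is h(4) = 19.

19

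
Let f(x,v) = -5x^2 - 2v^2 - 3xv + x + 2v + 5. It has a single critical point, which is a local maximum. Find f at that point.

∂f/∂x = -10x - 3v + 1 = 0 and ∂f/∂v = -3x - 4v + 2 = 0, so (x, v) = (-2/31, 17/31).
The Hessian has f_{xx} = -10, f_{vv} = -4, f_{xv} = -3, giving D = 31 > 0 with f_{xx} < 0, so the point is a local maximum.
f(-2/31, 17/31) = 171/31.

171/31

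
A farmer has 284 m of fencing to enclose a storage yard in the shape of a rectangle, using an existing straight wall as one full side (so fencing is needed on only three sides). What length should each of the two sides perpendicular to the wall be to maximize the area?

Let the sides perpendicular to the wall have length x and the parallel side y, so 2x + y = 284 and the area is A = xy = x(284 − 2x).
A'(x) = 284 − 4x = 0 gives x = 71, and A''(x) = −4 < 0 confirms a maximum.
Then y = 284 − 2·71 = 142 and A = 10082.

71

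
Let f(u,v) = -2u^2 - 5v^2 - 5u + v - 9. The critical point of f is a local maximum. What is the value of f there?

∂f/∂u = -4u - 5 = 0 and ∂f/∂v = -10v + 1 = 0, so (u, v) = (-5/4, 1/10).
The Hessian has f_{uu} = -4, f_{vv} = -10, f_{uv} = 0, giving D = 40 > 0 with f_{uu} < 0, so the point is a local maximum.
f(-5/4, 1/10) = -233/40.

-233/40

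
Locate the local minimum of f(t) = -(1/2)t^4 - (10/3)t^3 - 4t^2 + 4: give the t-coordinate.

f'(t) = -2t^3 - 10t^2 - 8t = 0 at t = -4, -1, 0.
Second-derivative test with f''(t) = -6t^2 - 20t - 8: f''(-4) = -24 < 0 ⇒ local maximum; f''(-1) = 6 > 0 ⇒ local minimum; f''(0) = -8 < 0 ⇒ local maximum.
So the local minimum value is f(-1) = 17/6.

-1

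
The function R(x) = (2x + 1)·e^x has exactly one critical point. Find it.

R'(x) = 2·e^x + (2x + 1)·1·e^x = (2x + 3)·e^x. Since e^x > 0, the only critical point is x = -3/2.
R''(-3/2) has the same sign as 2 > 0, so this is a local minimum.
R(-3/2) = (-2)·e^(-3/2) ≈ -0.4463.

-3/2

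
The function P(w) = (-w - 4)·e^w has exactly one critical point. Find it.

P'(w) = (-1)·e^w + (-w - 4)·1·e^w = (-w - 5)·e^w. Since e^w > 0, the only critical point is w = -5.
P''(-5) has the same sign as -1 < 0, so this is a local maximum.
P(-5) = (1)·e^(-5) ≈ 0.0067.

-5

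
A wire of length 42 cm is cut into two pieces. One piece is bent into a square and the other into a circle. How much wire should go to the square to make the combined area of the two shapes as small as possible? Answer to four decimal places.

Let x be the length used for the square. Square side x/4; circle radius (42−x)/(2π).
A(x) = (x/4)² + π·((42−x)/(2π))² = x²/16 + (42−x)²/(4π) for 0 ≤ x ≤ 42. A'(x) = x/8 − (42−x)/(2π) = 0 gives x = 4·42/(π+4) ≈ 23.5242.
A'' = 1/8 + 1/(2π) > 0, so this gives the minimum combined area; x ≈ 23.5242 cm to the square.

23.5242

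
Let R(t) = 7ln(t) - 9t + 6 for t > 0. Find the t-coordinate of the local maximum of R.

R'(t) = 7/t − 9 = 0 gives t = 7/9.
R''(t) = -7/t², which is negative for t > 0, so this is a local maximum.
R(7/9) = 7·ln(7/9) - 7 + 6 ≈ -2.7592.

7/9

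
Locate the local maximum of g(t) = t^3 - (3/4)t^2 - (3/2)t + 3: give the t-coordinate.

-1/2

g'(t) = 3t^2 - (3/2)t - 3/2. Setting g'(t) = 0 gives t ∈ {-1/2, 1}.
Since g''(t) = 6t - 3/2, we get g''(-1/2) = -9/2 < 0 ⇒ local maximum; g''(1) = 9/2 > 0 ⇒ local minimum.
Thus g has its local maximum at t = -1/2, with value 55/16.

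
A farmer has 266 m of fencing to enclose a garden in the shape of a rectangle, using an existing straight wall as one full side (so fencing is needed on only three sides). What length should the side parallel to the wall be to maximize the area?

Let the sides perpendicular to the wall have length x and the parallel side y, so 2x + y = 266 and the area is A = xy = x(266 − 2x).
A'(x) = 266 − 4x = 0 gives x = 133/2, and A''(x) = −4 < 0 confirms a maximum.
Then y = 266 − 2·133/2 = 133 and A = 17689/2.

133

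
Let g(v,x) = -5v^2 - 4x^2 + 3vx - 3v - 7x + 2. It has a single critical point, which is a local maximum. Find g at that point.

∂g/∂v = -10v + 3x - 3 = 0 and ∂g/∂x = 3v - 8x - 7 = 0, so (v, x) = (-45/71, -79/71).
The Hessian has g_{vv} = -10, g_{xx} = -8, g_{vx} = 3, giving D = 71 > 0 with g_{vv} < 0, so the point is a local maximum.
g(-45/71, -79/71) = 486/71.

486/71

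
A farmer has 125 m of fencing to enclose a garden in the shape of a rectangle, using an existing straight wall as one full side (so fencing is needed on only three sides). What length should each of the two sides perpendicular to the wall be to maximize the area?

Let the sides perpendicular to the wall have length x and the parallel side y, so 2x + y = 125 and the area is A = xy = x(125 − 2x).
A'(x) = 125 − 4x = 0 gives x = 125/4, and A''(x) = −4 < 0 confirms a maximum.
Then y = 125 − 2·125/4 = 125/2 and A = 15625/8.

125/4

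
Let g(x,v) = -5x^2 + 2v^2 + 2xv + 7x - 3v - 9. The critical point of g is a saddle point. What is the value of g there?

-301/44

∂g/∂x = -10x + 2v + 7 = 0 and ∂g/∂v = 2x + 4v - 3 = 0, so (x, v) = (17/22, 4/11).
The Hessian has g_{xx} = -10, g_{vv} = 4, g_{xv} = 2, giving D = -44 < 0, so the point is a saddle point.
g(17/22, 4/11) = -301/44.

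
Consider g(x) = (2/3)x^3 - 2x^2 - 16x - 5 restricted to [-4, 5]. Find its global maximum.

41/3

The derivative is 2x^2 - 4x - 16, which vanishes at x = -2 and x = 4.
Candidates: g(-4) = -47/3; g(-2) = 41/3; g(4) = -175/3; g(5) = -155/3.
The maximum over the interval is 41/3, attained at x = -2.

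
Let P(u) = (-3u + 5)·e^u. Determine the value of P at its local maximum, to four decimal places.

By the product rule, P'(u) = (-3u + 2)·e^u. Since e^u > 0, the only critical point is u = 2/3.
P''(2/3) has the same sign as -3 < 0, so this is a local maximum.
P(2/3) = (3)·e^(2/3) ≈ 5.8432.

5.8432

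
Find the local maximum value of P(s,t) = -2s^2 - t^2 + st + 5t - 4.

∂P/∂s = -4s + t = 0 and ∂P/∂t = s - 2t + 5 = 0, so (s, t) = (5/7, 20/7).
The Hessian has P_{ss} = -4, P_{tt} = -2, P_{st} = 1, giving D = 7 > 0 with P_{ss} < 0, so the point is a local maximum.
P(5/7, 20/7) = 22/7.

22/7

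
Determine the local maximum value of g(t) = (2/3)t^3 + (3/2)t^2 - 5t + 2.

323/24

g'(t) = 2t^2 + 3t - 5 = 0 at t = -5/2, 1.
Since g''(t) = 4t + 3, we get g''(-5/2) = -7 < 0 ⇒ local maximum; g''(1) = 7 > 0 ⇒ local minimum.
The local maximum is g(-5/2) = 323/24.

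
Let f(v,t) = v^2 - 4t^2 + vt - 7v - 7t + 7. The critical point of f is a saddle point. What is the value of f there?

-77/17

∂f/∂v = 2v + t - 7 = 0 and ∂f/∂t = v - 8t - 7 = 0, so (v, t) = (63/17, -7/17).
The Hessian has f_{vv} = 2, f_{tt} = -8, f_{vt} = 1, giving D = -17 < 0, so the point is a saddle point.
f(63/17, -7/17) = -77/17.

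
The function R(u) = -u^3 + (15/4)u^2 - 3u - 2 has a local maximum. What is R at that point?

R'(u) = -3u^2 + (15/2)u - 3 = 0 at u = 1/2, 2.
R''(u) = -6u + 15/2. R''(1/2) = 9/2 > 0 ⇒ local minimum; R''(2) = -9/2 < 0 ⇒ local maximum.
The local maximum is R(2) = -1.

-1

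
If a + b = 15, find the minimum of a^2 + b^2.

225/2

With a + b = 15, a^2 + b^2 = a^2 + (15 − a)^2.
The derivative 2a − 2(15 − a) = 4a − 30 vanishes at a = 15/2; second derivative 4 > 0, a minimum.
The minimum is 2·(15/2)^2 = 225/2.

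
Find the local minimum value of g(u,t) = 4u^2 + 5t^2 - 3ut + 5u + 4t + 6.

177/71

∂g/∂u = 8u - 3t + 5 = 0 and ∂g/∂t = -3u + 10t + 4 = 0, so (u, t) = (-62/71, -47/71).
The Hessian has g_{uu} = 8, g_{tt} = 10, g_{ut} = -3, giving D = 71 > 0 with g_{uu} > 0, so the point is a local minimum.
g(-62/71, -47/71) = 177/71.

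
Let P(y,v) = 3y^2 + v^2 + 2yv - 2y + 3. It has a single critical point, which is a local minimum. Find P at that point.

∂P/∂y = 6y + 2v - 2 = 0 and ∂P/∂v = 2y + 2v = 0, so (y, v) = (1/2, -1/2).
The Hessian has P_{yy} = 6, P_{vv} = 2, P_{yv} = 2, giving D = 8 > 0 with P_{yy} > 0, so the point is a local minimum.
P(1/2, -1/2) = 5/2.

5/2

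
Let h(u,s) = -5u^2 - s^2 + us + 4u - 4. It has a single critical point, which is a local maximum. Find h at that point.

∂h/∂u = -10u + s + 4 = 0 and ∂h/∂s = u - 2s = 0, so (u, s) = (8/19, 4/19).
The Hessian has h_{uu} = -10, h_{ss} = -2, h_{us} = 1, giving D = 19 > 0 with h_{uu} < 0, so the point is a local maximum.
h(8/19, 4/19) = -60/19.

-60/19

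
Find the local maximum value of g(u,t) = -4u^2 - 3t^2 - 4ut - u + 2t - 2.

-37/32

∂g/∂u = -8u - 4t - 1 = 0 and ∂g/∂t = -4u - 6t + 2 = 0, so (u, t) = (-7/16, 5/8).
The Hessian has g_{uu} = -8, g_{tt} = -6, g_{ut} = -4, giving D = 32 > 0 with g_{uu} < 0, so the point is a local maximum.
g(-7/16, 5/8) = -37/32.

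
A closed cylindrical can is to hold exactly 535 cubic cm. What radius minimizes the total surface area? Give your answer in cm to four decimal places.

4.3994

With radius r and height h, πr²h = 535 so h = 535/(πr²), and S(r) = 2πr² + 2πrh = 2πr² + 2·535/r.
S'(r) = 4πr − 2·535/r² = 0 ⇒ r³ = 535/(2π), so r ≈ 4.3994 and h = 2r ≈ 8.7988.
S''(r) = 4π + 4·535/r³ > 0, so this is the minimum; S ≈ 364.8243.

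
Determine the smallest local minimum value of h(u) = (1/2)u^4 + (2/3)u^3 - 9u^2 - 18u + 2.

h'(u) = 2u^3 + 2u^2 - 18u - 18. Setting h'(u) = 0 gives u ∈ {-3, -1, 3}.
Second-derivative test with h''(u) = 6u^2 + 4u - 18: h''(-3) = 24 > 0 ⇒ local minimum; h''(-1) = -16 < 0 ⇒ local maximum; h''(3) = 48 > 0 ⇒ local minimum.
The smallest local minimum is h(3) = -149/2.

-149/2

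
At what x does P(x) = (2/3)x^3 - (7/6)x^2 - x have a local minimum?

3/2

P'(x) = 2x^2 - (7/3)x - 1 = 0 at x = -1/3, 3/2.
P''(x) = 4x - 7/3. P''(-1/3) = -11/3 < 0 ⇒ local maximum; P''(3/2) = 11/3 > 0 ⇒ local minimum.
Thus P has its local minimum at x = 3/2, with value -15/8.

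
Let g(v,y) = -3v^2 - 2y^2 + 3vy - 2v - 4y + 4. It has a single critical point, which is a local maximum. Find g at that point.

∂g/∂v = -6v + 3y - 2 = 0 and ∂g/∂y = 3v - 4y - 4 = 0, so (v, y) = (-4/3, -2).
The Hessian has g_{vv} = -6, g_{yy} = -4, g_{vy} = 3, giving D = 15 > 0 with g_{vv} < 0, so the point is a local maximum.
g(-4/3, -2) = 28/3.

28/3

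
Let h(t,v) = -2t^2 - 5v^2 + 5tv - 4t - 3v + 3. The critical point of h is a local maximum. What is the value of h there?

∂h/∂t = -4t + 5v - 4 = 0 and ∂h/∂v = 5t - 10v - 3 = 0, so (t, v) = (-11/3, -32/15).
The Hessian has h_{tt} = -4, h_{vv} = -10, h_{tv} = 5, giving D = 15 > 0 with h_{tt} < 0, so the point is a local maximum.
h(-11/3, -32/15) = 203/15.

203/15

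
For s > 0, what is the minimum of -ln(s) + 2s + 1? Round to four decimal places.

2.6931

f'(s) = -1/s + 2 = 0 gives s = 1/2.
f''(s) = 1/s², which is positive for s > 0, so this is a local minimum.
f(1/2) = -1·ln(1/2) + 1 + 1 ≈ 2.6931.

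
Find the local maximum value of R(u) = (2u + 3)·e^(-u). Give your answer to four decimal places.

3.2974

By the product rule, R'(u) = (-2u - 1)·e^(-u). Since e^(-u) > 0, the only critical point is u = -1/2.
R''(-1/2) has the same sign as -2 < 0, so this is a local maximum.
R(-1/2) = (2)·e^(1/2) ≈ 3.2974.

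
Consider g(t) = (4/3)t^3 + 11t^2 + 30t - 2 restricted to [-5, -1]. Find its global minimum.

g'(t) = 4t^2 + 22t + 30, which vanishes at t = -3 and t = -5/2.
Candidates: g(-5) = -131/3, g(-3) = -29, g(-5/2) = -349/12, g(-1) = -67/3.
Hence the absolute minimum is -131/3 at t = -5.

-131/3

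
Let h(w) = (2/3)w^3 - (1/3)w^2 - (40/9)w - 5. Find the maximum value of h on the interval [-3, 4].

131/9

h'(w) = 2w^2 - (2/3)w - 40/9, which vanishes at w = -4/3 and w = 5/3.
Compare values at every candidate in [-3, 4]: h(-3) = -38/3, h(-4/3) = -101/81, h(5/3) = -830/81, h(4) = 131/9.
Hence the absolute maximum is 131/9 at w = 4.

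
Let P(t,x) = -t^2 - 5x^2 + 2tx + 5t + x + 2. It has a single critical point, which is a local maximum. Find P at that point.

21/2

∂P/∂t = -2t + 2x + 5 = 0 and ∂P/∂x = 2t - 10x + 1 = 0, so (t, x) = (13/4, 3/4).
The Hessian has P_{tt} = -2, P_{xx} = -10, P_{tx} = 2, giving D = 16 > 0 with P_{tt} < 0, so the point is a local maximum.
P(13/4, 3/4) = 21/2.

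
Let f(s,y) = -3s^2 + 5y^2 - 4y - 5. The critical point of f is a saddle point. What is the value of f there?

-29/5

∂f/∂s = -6s = 0 and ∂f/∂y = 10y - 4 = 0, so (s, y) = (0, 2/5).
The Hessian has f_{ss} = -6, f_{yy} = 10, f_{sy} = 0, giving D = -60 < 0, so the point is a saddle point.
f(0, 2/5) = -29/5.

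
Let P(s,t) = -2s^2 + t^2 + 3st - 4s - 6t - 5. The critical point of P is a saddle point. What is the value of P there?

-213/17

∂P/∂s = -4s + 3t - 4 = 0 and ∂P/∂t = 3s + 2t - 6 = 0, so (s, t) = (10/17, 36/17).
The Hessian has P_{ss} = -4, P_{tt} = 2, P_{st} = 3, giving D = -17 < 0, so the point is a saddle point.
P(10/17, 36/17) = -213/17.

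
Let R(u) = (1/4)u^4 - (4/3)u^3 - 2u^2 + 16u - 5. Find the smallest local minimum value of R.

-91/3

R'(u) = u^3 - 4u^2 - 4u + 16 = 0 at u = -2, 2, 4.
Since R''(u) = 3u^2 - 8u - 4, we get R''(-2) = 24 > 0 ⇒ local minimum; R''(2) = -8 < 0 ⇒ local maximum; R''(4) = 12 > 0 ⇒ local minimum.
Thus R has its smallest local minimum at u = -2, with value -91/3.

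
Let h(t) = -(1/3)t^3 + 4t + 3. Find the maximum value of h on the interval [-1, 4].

h'(t) = -t^2 + 4, whose only zero in [-1, 4] is t = 2.
Candidates: h(-1) = -2/3,  h(2) = 25/3,  h(4) = -7/3.
Hence the absolute maximum is 25/3 at t = 2.

25/3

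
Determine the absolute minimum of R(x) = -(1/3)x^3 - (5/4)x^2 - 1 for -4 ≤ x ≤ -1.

-173/48

R'(x) = -x^2 - (5/2)x, whose only zero in [-4, -1] is x = -5/2.
Compare values at every candidate in [-4, -1]: R(-4) = 1/3,  R(-5/2) = -173/48,  R(-1) = -23/12.
So the minimum is R(-5/2) = -173/48.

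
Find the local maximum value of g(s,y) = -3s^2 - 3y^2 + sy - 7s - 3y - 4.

11/7

∂g/∂s = -6s + y - 7 = 0 and ∂g/∂y = s - 6y - 3 = 0, so (s, y) = (-9/7, -5/7).
The Hessian has g_{ss} = -6, g_{yy} = -6, g_{sy} = 1, giving D = 35 > 0 with g_{ss} < 0, so the point is a local maximum.
g(-9/7, -5/7) = 11/7.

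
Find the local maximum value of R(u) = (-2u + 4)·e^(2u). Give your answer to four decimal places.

20.0855

R'(u) = (-2)·e^(2u) + (-2u + 4)·2·e^(2u) = (-4u + 6)·e^(2u). Since e^(2u) > 0, the only critical point is u = 3/2.
R''(3/2) has the same sign as -4 < 0, so this is a local maximum.
R(3/2) = (1)·e^(3) ≈ 20.0855.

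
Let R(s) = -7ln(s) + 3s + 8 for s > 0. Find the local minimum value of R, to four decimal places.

R'(s) = -7/s + 3 = 0 gives s = 7/3.
R''(s) = 7/s², which is positive for s > 0, so this is a local minimum.
R(7/3) = -7·ln(7/3) + 7 + 8 ≈ 9.0689.

9.0689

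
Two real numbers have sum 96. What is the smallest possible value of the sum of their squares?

With a + b = 96, a^2 + b^2 = a^2 + (96 − a)^2.
The derivative 2a − 2(96 − a) = 4a − 192 vanishes at a = 48; second derivative 4 > 0, a minimum.
The minimum is 2·(48)^2 = 4608.

4608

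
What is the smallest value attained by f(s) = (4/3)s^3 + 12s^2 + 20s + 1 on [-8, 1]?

-221/3

The derivative is 4s^2 + 24s + 20, which vanishes at s = -5 and s = -1.
Compare values at every candidate in [-8, 1]: f(-8) = -221/3, f(-5) = 103/3, f(-1) = -25/3, f(1) = 103/3.
Hence the absolute minimum is -221/3 at s = -8.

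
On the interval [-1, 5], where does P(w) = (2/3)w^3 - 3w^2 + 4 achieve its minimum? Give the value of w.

3

The derivative is 2w^2 - 6w, which vanishes at w = 0 and w = 3.
Candidates: P(-1) = 1/3; P(0) = 4; P(3) = -5; P(5) = 37/3.
Hence the absolute minimum is -5 at w = 3.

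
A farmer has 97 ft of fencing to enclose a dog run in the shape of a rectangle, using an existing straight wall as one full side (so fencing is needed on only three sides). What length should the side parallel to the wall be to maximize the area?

97/2

Let the sides perpendicular to the wall have length x and the parallel side y, so 2x + y = 97 and the area is A = xy = x(97 − 2x).
A'(x) = 97 − 4x = 0 gives x = 97/4, and A''(x) = −4 < 0 confirms a maximum.
Then y = 97 − 2·97/4 = 97/2 and A = 9409/8.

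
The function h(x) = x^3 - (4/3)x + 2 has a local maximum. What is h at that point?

70/27

Critical points: h'(x) = 3x^2 - 4/3 vanishes at x = -2/3, 2/3.
Second-derivative test with h''(x) = 6x: h''(-2/3) = -4 < 0 ⇒ local maximum; h''(2/3) = 4 > 0 ⇒ local minimum.
The local maximum is h(-2/3) = 70/27.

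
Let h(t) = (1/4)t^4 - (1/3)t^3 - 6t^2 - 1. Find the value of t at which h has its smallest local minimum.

Critical points: h'(t) = t^3 - t^2 - 12t vanishes at t = -3, 0, 4.
Second-derivative test with h''(t) = 3t^2 - 2t - 12: h''(-3) = 21 > 0 ⇒ local minimum; h''(0) = -12 < 0 ⇒ local maximum; h''(4) = 28 > 0 ⇒ local minimum.
The smallest local minimum is h(4) = -163/3.

4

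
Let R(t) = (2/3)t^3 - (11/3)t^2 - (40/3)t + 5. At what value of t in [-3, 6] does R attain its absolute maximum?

-4/3

R'(t) = 2t^2 - (22/3)t - 40/3, which vanishes at t = -4/3 and t = 5.
Evaluating at the critical points and endpoints: R(-3) = -6,  R(-4/3) = 1189/81,  R(5) = -70,  R(6) = -63.
So the maximum is R(-4/3) = 1189/81.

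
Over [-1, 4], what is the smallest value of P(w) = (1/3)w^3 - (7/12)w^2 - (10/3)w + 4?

P'(w) = w^2 - (7/6)w - 10/3, whose only zero in [-1, 4] is w = 5/2.
Evaluating at the critical points and endpoints: P(-1) = 77/12,  P(5/2) = -133/48,  P(4) = 8/3.
Hence the absolute minimum is -133/48 at w = 5/2.

-133/48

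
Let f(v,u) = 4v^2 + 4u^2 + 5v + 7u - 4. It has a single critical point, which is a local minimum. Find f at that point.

-69/8

∂f/∂v = 8v + 5 = 0 and ∂f/∂u = 8u + 7 = 0, so (v, u) = (-5/8, -7/8).
The Hessian has f_{vv} = 8, f_{uu} = 8, f_{vu} = 0, giving D = 64 > 0 with f_{vv} > 0, so the point is a local minimum.
f(-5/8, -7/8) = -69/8.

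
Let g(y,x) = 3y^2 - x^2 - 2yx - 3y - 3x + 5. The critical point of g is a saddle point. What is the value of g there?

29/4

∂g/∂y = 6y - 2x - 3 = 0 and ∂g/∂x = -2y - 2x - 3 = 0, so (y, x) = (0, -3/2).
The Hessian has g_{yy} = 6, g_{xx} = -2, g_{yx} = -2, giving D = -16 < 0, so the point is a saddle point.
g(0, -3/2) = 29/4.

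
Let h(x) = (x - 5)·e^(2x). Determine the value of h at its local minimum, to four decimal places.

-4051.5420

h'(x) = 1·e^(2x) + (x - 5)·2·e^(2x) = (2x - 9)·e^(2x). Since e^(2x) > 0, the only critical point is x = 9/2.
h''(9/2) has the same sign as 2 > 0, so this is a local minimum.
h(9/2) = (-1/2)·e^(9) ≈ -4051.5420.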